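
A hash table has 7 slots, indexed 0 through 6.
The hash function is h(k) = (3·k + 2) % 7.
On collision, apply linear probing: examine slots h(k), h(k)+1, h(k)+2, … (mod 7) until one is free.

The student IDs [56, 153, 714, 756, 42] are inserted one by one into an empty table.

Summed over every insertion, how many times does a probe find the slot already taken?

56: h=2 → slot 2
153: h=6 → slot 6
714: h=2, probe 2,3 → slot 3
756: h=2, probe 2,3,4 → slot 4
42: h=2, probe 2,3,4,5 → slot 5
Table: [-, -, 56, 714, 756, 42, 153]

6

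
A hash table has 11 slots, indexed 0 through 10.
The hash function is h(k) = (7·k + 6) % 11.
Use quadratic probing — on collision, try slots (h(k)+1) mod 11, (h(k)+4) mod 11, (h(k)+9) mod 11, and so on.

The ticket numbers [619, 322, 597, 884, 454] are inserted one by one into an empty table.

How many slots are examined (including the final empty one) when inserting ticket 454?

Insert 619: h=5, slot 5 empty => index 5.
Insert 322: h=5, slot 5 occupied => index 6.
Insert 597: h=5, slots 5,6 occupied => index 9.
Insert 884: h=1, slot 1 empty => index 1.
Insert 454: h=5, slots 5,6,9 occupied => index 3.
Table: [_, 884, _, 454, _, 619, 322, _, _, 597, _]

4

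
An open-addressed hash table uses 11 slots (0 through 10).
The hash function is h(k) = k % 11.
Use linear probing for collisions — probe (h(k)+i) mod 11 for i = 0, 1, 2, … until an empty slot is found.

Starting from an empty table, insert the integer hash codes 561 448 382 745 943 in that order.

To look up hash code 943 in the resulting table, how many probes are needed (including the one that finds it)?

5

561 hashes to 0; slot 0 is free → place at 0.
448 hashes to 8; slot 8 is free → place at 8.
382 hashes to 8; 8 taken → place at 9.
745 hashes to 8; 8,9 taken → place at 10.
943 hashes to 8; 8,9,10,0 taken → place at 1.
Table: [561, 943, —, —, —, —, —, —, 448, 382, 745]
Lookup 943: h=8, probe 8,9,10,0,1 → found at 1.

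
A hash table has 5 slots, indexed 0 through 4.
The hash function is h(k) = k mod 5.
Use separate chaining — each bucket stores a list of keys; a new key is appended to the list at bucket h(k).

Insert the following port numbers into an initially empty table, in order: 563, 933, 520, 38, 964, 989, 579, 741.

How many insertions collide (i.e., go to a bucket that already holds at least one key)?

4

Insert 563: h=3, bucket 3 empty -> new chain.
Insert 933: h=3, bucket 3 nonempty -> append to chain.
Insert 520: h=0, bucket 0 empty -> new chain.
Insert 38: h=3, bucket 3 nonempty -> append to chain.
Insert 964: h=4, bucket 4 empty -> new chain.
Insert 989: h=4, bucket 4 nonempty -> append to chain.
Insert 579: h=4, bucket 4 nonempty -> append to chain.
Insert 741: h=1, bucket 1 empty -> new chain.
Final buckets:
0: 520
1: 741
2: -
3: 563 -> 933 -> 38
4: 964 -> 989 -> 579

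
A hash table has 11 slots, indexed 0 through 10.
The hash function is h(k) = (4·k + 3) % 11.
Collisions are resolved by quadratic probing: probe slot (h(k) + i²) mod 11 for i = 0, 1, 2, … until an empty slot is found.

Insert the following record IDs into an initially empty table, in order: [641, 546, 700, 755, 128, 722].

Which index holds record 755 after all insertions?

Insert 641: h=4, slot 4 empty => index 4.
Insert 546: h=9, slot 9 empty => index 9.
Insert 700: h=9, slot 9 occupied => index 10.
Insert 755: h=9, slots 9,10 occupied => index 2.
Insert 128: h=9, slots 9,10,2 occupied => index 7.
Insert 722: h=9, slots 9,10,2,7 occupied => index 3.
Table: [∅, ∅, 755, 722, 641, ∅, ∅, 128, ∅, 546, 700]

2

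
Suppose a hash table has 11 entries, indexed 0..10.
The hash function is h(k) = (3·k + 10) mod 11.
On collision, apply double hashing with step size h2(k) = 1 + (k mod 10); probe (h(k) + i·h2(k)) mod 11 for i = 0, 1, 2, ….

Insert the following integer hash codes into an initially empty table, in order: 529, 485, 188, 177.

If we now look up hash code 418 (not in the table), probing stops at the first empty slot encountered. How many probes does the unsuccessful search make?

Insert 529: h=2, slot 2 empty => index 2.
Insert 485: h=2, h2=6, slot 2 occupied => index 8.
Insert 188: h=2, h2=9, slot 2 occupied => index 0.
Insert 177: h=2, h2=8, slot 2 occupied => index 10.
Table: [188, ., 529, ., ., ., ., ., 485, ., 177]
Lookup 418: h=10, h2=9, probe 10,8,6 → slot 6 empty, not found.

3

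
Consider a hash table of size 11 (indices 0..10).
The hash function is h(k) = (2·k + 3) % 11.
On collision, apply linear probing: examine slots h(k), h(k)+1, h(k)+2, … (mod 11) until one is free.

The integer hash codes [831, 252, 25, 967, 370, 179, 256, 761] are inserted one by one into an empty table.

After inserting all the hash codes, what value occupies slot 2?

Insert 831: h=4, slot 4 empty => index 4.
Insert 252: h=1, slot 1 empty => index 1.
Insert 25: h=9, slot 9 empty => index 9.
Insert 967: h=1, slot 1 occupied => index 2.
Insert 370: h=6, slot 6 empty => index 6.
Insert 179: h=9, slot 9 occupied => index 10.
Insert 256: h=9, slots 9,10 occupied => index 0.
Insert 761: h=7, slot 7 empty => index 7.
Table: [256, 252, 967, ., 831, ., 370, 761, ., 25, 179]

967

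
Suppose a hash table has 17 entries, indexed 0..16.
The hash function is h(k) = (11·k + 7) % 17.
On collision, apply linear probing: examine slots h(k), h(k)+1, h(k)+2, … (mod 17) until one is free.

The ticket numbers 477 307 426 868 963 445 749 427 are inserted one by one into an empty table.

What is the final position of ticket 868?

4

477 hashes to 1; slot 1 is free → place at 1.
307 hashes to 1; 1 taken → place at 2.
426 hashes to 1; 1,2 taken → place at 3.
868 hashes to 1; 1,2,3 taken → place at 4.
963 hashes to 9; slot 9 is free → place at 9.
445 hashes to 6; slot 6 is free → place at 6.
749 hashes to 1; 1,2,3,4 taken → place at 5.
427 hashes to 12; slot 12 is free → place at 12.
Table: [-, 477, 307, 426, 868, 749, 445, -, -, 963, -, -, 427, -, -, -, -]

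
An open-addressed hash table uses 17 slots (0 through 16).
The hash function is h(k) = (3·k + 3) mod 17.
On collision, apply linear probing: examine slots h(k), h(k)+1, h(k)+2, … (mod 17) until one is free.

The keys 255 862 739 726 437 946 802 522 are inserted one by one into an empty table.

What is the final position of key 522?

255: h=3 → slot 3
862: h=5 → slot 5
739: h=10 → slot 10
726: h=5, probe 5,6 → slot 6
437: h=5, probe 5,6,7 → slot 7
946: h=2 → slot 2
802: h=12 → slot 12
522: h=5, probe 5,6,7,8 → slot 8
Table: [_, _, 946, 255, _, 862, 726, 437, 522, _, 739, _, 802, _, _, _, _]

8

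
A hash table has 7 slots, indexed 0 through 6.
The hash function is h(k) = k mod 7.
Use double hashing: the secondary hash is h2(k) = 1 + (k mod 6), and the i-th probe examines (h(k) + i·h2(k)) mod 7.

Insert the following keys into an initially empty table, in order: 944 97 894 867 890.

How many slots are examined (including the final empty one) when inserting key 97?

2

Insert 944: h=6, slot 6 empty -> index 6.
Insert 97: h=6, h2=2, slot 6 occupied -> index 1.
Insert 894: h=5, slot 5 empty -> index 5.
Insert 867: h=6, h2=4, slot 6 occupied -> index 3.
Insert 890: h=1, h2=3, slot 1 occupied -> index 4.
Table: [∅, 97, ∅, 867, 890, 894, 944]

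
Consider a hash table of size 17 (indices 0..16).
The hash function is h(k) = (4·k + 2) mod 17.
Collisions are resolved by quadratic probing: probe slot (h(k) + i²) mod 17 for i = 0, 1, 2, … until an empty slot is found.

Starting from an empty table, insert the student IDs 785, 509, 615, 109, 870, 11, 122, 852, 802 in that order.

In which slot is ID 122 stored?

5

785: h=14 -> slot 14
509: h=15 -> slot 15
615: h=14, probe 14,15,1 -> slot 1
109: h=13 -> slot 13
870: h=14, probe 14,15,1,6 -> slot 6
11: h=12 -> slot 12
122: h=14, probe 14,15,1,6,13,5 -> slot 5
852: h=10 -> slot 10
802: h=14, probe 14,15,1,6,13,5,16 -> slot 16
Table: [_, 615, _, _, _, 122, 870, _, _, _, 852, _, 11, 109, 785, 509, 802]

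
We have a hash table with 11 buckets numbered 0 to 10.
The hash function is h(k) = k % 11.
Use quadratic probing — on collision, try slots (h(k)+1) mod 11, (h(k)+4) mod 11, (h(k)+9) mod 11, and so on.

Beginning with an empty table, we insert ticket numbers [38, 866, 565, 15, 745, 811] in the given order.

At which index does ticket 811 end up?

1

38: h=5 -> slot 5
866: h=8 -> slot 8
565: h=4 -> slot 4
15: h=4, probe 4,5,8,2 -> slot 2
745: h=8, probe 8,9 -> slot 9
811: h=8, probe 8,9,1 -> slot 1
Table: [∅, 811, 15, ∅, 565, 38, ∅, ∅, 866, 745, ∅]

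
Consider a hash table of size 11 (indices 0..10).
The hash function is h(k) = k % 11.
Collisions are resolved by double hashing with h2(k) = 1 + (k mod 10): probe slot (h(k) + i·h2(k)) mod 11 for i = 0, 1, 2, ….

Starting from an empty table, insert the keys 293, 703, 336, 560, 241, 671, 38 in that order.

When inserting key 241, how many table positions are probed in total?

2

293 hashes to 7; slot 7 is free → place at 7.
703 hashes to 10; slot 10 is free → place at 10.
336 hashes to 6; slot 6 is free → place at 6.
560 hashes to 10, h2=1; 10 taken → place at 0.
241 hashes to 10, h2=2; 10 taken → place at 1.
671 hashes to 0, h2=2; 0 taken → place at 2.
38 hashes to 5; slot 5 is free → place at 5.
Table: [560, 241, 671, ., ., 38, 336, 293, ., ., 703]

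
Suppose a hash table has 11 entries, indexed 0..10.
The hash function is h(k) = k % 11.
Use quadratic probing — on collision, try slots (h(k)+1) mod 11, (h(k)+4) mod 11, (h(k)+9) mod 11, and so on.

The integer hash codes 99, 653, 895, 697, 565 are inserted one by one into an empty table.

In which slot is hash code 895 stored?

Insert 99: h=0, slot 0 empty -> index 0.
Insert 653: h=4, slot 4 empty -> index 4.
Insert 895: h=4, slot 4 occupied -> index 5.
Insert 697: h=4, slots 4,5 occupied -> index 8.
Insert 565: h=4, slots 4,5,8 occupied -> index 2.
Table: [99, —, 565, —, 653, 895, —, —, 697, —, —]

5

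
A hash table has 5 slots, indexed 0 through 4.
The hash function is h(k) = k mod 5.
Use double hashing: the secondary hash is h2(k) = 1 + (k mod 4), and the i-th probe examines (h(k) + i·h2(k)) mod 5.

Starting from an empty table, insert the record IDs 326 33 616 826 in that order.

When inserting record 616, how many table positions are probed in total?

326: h=1 → slot 1
33: h=3 → slot 3
616: h=1, h2=1, probe 1,2 → slot 2
826: h=1, h2=3, probe 1,4 → slot 4
Table: [_, 326, 616, 33, 826]

2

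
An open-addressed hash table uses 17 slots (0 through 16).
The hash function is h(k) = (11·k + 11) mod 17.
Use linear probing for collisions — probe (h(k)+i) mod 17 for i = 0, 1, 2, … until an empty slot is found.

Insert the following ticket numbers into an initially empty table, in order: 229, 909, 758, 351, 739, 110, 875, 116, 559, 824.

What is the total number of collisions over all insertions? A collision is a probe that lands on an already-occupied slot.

16

Insert 229: h=14, slot 14 empty => index 14.
Insert 909: h=14, slot 14 occupied => index 15.
Insert 758: h=2, slot 2 empty => index 2.
Insert 351: h=13, slot 13 empty => index 13.
Insert 739: h=14, slots 14,15 occupied => index 16.
Insert 110: h=14, slots 14,15,16 occupied => index 0.
Insert 875: h=14, slots 14,15,16,0 occupied => index 1.
Insert 116: h=12, slot 12 empty => index 12.
Insert 559: h=6, slot 6 empty => index 6.
Insert 824: h=14, slots 14,15,16,0,1,2 occupied => index 3.
Table: [110, 875, 758, 824, ∅, ∅, 559, ∅, ∅, ∅, ∅, ∅, 116, 351, 229, 909, 739]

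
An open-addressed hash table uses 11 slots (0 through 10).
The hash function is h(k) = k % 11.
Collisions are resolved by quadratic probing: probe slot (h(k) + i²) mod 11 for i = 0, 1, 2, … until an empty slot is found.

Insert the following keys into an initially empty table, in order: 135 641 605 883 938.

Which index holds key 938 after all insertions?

1

135: h=3 => slot 3
641: h=3, probe 3,4 => slot 4
605: h=0 => slot 0
883: h=3, probe 3,4,7 => slot 7
938: h=3, probe 3,4,7,1 => slot 1
Table: [605, 938, _, 135, 641, _, _, 883, _, _, _]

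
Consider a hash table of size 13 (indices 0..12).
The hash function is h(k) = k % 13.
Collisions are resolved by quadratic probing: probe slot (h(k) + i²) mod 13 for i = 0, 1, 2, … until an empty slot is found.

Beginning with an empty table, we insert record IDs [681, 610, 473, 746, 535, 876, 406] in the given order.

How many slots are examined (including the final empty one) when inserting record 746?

681: h=5 → slot 5
610: h=12 → slot 12
473: h=5, probe 5,6 → slot 6
746: h=5, probe 5,6,9 → slot 9
535: h=2 → slot 2
876: h=5, probe 5,6,9,1 → slot 1
406: h=3 → slot 3
Table: [—, 876, 535, 406, —, 681, 473, —, —, 746, —, —, 610]

3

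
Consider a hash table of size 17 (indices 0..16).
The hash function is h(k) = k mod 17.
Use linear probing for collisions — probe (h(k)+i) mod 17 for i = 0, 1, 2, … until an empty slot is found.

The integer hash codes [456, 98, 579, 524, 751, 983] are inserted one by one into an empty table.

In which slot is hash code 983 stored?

16

Insert 456: h=14, slot 14 empty -> index 14.
Insert 98: h=13, slot 13 empty -> index 13.
Insert 579: h=1, slot 1 empty -> index 1.
Insert 524: h=14, slot 14 occupied -> index 15.
Insert 751: h=3, slot 3 empty -> index 3.
Insert 983: h=14, slots 14,15 occupied -> index 16.
Table: [-, 579, -, 751, -, -, -, -, -, -, -, -, -, 98, 456, 524, 983]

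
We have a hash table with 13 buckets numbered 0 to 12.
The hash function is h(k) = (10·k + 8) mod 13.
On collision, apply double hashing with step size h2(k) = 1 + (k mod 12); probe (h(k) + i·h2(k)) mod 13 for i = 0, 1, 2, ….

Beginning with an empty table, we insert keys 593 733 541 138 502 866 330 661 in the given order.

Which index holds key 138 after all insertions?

4

593 hashes to 10; slot 10 is free => place at 10.
733 hashes to 6; slot 6 is free => place at 6.
541 hashes to 10, h2=2; 10 taken => place at 12.
138 hashes to 10, h2=7; 10 taken => place at 4.
502 hashes to 10, h2=11; 10 taken => place at 8.
866 hashes to 10, h2=3; 10 taken => place at 0.
330 hashes to 6, h2=7; 6,0 taken => place at 7.
661 hashes to 1; slot 1 is free => place at 1.
Table: [866, 661, ∅, ∅, 138, ∅, 733, 330, 502, ∅, 593, ∅, 541]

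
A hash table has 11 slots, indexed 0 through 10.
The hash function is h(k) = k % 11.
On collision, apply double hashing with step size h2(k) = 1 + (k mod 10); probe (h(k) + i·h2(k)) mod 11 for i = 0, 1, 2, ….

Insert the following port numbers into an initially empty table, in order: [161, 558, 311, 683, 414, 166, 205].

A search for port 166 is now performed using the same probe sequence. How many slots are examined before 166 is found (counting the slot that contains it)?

161: h=7 → slot 7
558: h=8 → slot 8
311: h=3 → slot 3
683: h=1 → slot 1
414: h=7, h2=5, probe 7,1,6 → slot 6
166: h=1, h2=7, probe 1,8,4 → slot 4
205: h=7, h2=6, probe 7,2 → slot 2
Table: [_, 683, 205, 311, 166, _, 414, 161, 558, _, _]
Lookup 166: h=1, h2=7, probe 1,8,4 → found at 4.

3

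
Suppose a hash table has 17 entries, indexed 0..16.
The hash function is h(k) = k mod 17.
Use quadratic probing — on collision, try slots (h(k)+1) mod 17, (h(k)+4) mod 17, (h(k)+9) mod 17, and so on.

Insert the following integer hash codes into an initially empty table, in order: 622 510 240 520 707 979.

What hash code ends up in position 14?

622 hashes to 10; slot 10 is free -> place at 10.
510 hashes to 0; slot 0 is free -> place at 0.
240 hashes to 2; slot 2 is free -> place at 2.
520 hashes to 10; 10 taken -> place at 11.
707 hashes to 10; 10,11 taken -> place at 14.
979 hashes to 10; 10,11,14,2 taken -> place at 9.
Table: [510, -, 240, -, -, -, -, -, -, 979, 622, 520, -, -, 707, -, -]

707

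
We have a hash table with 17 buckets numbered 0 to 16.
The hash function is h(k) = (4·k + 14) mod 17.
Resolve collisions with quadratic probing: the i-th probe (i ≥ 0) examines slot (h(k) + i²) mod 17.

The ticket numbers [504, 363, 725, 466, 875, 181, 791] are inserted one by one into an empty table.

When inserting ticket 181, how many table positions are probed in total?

3

504: h=7 -> slot 7
363: h=4 -> slot 4
725: h=7, probe 7,8 -> slot 8
466: h=8, probe 8,9 -> slot 9
875: h=12 -> slot 12
181: h=7, probe 7,8,11 -> slot 11
791: h=16 -> slot 16
Table: [_, _, _, _, 363, _, _, 504, 725, 466, _, 181, 875, _, _, _, 791]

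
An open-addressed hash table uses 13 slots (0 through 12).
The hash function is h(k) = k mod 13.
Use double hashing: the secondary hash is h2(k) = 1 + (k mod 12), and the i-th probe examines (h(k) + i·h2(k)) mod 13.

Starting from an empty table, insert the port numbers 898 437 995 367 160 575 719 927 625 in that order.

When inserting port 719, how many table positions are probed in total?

898: h=1 -> slot 1
437: h=8 -> slot 8
995: h=7 -> slot 7
367: h=3 -> slot 3
160: h=4 -> slot 4
575: h=3, h2=12, probe 3,2 -> slot 2
719: h=4, h2=12, probe 4,3,2,1,0 -> slot 0
927: h=4, h2=4, probe 4,8,12 -> slot 12
625: h=1, h2=2, probe 1,3,5 -> slot 5
Table: [719, 898, 575, 367, 160, 625, ∅, 995, 437, ∅, ∅, ∅, 927]

5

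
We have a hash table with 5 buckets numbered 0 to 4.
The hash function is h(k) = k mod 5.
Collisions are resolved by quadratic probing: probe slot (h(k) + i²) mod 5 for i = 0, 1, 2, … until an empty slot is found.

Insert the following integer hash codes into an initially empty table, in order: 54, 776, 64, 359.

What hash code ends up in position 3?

Insert 54: h=4, slot 4 empty → index 4.
Insert 776: h=1, slot 1 empty → index 1.
Insert 64: h=4, slot 4 occupied → index 0.
Insert 359: h=4, slots 4,0 occupied → index 3.
Table: [64, 776, ., 359, 54]

359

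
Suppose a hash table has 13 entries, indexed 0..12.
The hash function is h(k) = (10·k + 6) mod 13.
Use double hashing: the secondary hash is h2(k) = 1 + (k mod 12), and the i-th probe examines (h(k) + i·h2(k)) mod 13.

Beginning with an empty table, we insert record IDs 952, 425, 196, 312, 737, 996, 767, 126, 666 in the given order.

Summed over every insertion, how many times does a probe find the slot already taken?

Insert 952: h=10, slot 10 empty → index 10.
Insert 425: h=5, slot 5 empty → index 5.
Insert 196: h=3, slot 3 empty → index 3.
Insert 312: h=6, slot 6 empty → index 6.
Insert 737: h=5, h2=6, slot 5 occupied → index 11.
Insert 996: h=8, slot 8 empty → index 8.
Insert 767: h=6, h2=12, slots 6,5 occupied → index 4.
Insert 126: h=5, h2=7, slot 5 occupied → index 12.
Insert 666: h=10, h2=7, slots 10,4,11,5,12,6 occupied → index 0.
Table: [666, -, -, 196, 767, 425, 312, -, 996, -, 952, 737, 126]

10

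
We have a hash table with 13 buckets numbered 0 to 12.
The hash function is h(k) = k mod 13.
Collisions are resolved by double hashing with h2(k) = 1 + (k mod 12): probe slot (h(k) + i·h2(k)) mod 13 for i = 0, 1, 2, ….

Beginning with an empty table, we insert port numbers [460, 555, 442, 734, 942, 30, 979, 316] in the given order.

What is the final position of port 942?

460 hashes to 5; slot 5 is free → place at 5.
555 hashes to 9; slot 9 is free → place at 9.
442 hashes to 0; slot 0 is free → place at 0.
734 hashes to 6; slot 6 is free → place at 6.
942 hashes to 6, h2=7; 6,0 taken → place at 7.
30 hashes to 4; slot 4 is free → place at 4.
979 hashes to 4, h2=8; 4 taken → place at 12.
316 hashes to 4, h2=5; 4,9 taken → place at 1.
Table: [442, 316, ∅, ∅, 30, 460, 734, 942, ∅, 555, ∅, ∅, 979]

7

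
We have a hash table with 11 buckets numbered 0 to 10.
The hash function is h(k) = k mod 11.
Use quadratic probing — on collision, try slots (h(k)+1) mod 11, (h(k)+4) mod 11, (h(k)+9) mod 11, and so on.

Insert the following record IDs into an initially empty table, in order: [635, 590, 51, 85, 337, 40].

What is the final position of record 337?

635 hashes to 8; slot 8 is free => place at 8.
590 hashes to 7; slot 7 is free => place at 7.
51 hashes to 7; 7,8 taken => place at 0.
85 hashes to 8; 8 taken => place at 9.
337 hashes to 7; 7,8,0 taken => place at 5.
40 hashes to 7; 7,8,0,5 taken => place at 1.
Table: [51, 40, —, —, —, 337, —, 590, 635, 85, —]

5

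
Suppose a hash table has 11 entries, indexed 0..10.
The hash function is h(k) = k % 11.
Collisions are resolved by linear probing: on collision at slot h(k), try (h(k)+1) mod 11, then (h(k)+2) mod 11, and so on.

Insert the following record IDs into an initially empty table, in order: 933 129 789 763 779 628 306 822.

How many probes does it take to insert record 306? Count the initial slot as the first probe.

Insert 933: h=9, slot 9 empty => index 9.
Insert 129: h=8, slot 8 empty => index 8.
Insert 789: h=8, slots 8,9 occupied => index 10.
Insert 763: h=4, slot 4 empty => index 4.
Insert 779: h=9, slots 9,10 occupied => index 0.
Insert 628: h=1, slot 1 empty => index 1.
Insert 306: h=9, slots 9,10,0,1 occupied => index 2.
Insert 822: h=8, slots 8,9,10,0,1,2 occupied => index 3.
Table: [779, 628, 306, 822, 763, ., ., ., 129, 933, 789]

5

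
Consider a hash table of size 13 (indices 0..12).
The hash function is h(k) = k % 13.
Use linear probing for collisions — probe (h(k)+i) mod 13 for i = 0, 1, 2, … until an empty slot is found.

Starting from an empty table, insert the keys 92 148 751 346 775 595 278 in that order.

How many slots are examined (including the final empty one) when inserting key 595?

92 hashes to 1; slot 1 is free -> place at 1.
148 hashes to 5; slot 5 is free -> place at 5.
751 hashes to 10; slot 10 is free -> place at 10.
346 hashes to 8; slot 8 is free -> place at 8.
775 hashes to 8; 8 taken -> place at 9.
595 hashes to 10; 10 taken -> place at 11.
278 hashes to 5; 5 taken -> place at 6.
Table: [_, 92, _, _, _, 148, 278, _, 346, 775, 751, 595, _]

2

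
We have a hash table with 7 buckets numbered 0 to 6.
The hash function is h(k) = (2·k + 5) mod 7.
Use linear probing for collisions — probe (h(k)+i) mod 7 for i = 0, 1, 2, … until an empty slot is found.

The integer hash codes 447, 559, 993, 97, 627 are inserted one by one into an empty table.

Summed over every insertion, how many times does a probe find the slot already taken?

7

Insert 447: h=3, slot 3 empty -> index 3.
Insert 559: h=3, slot 3 occupied -> index 4.
Insert 993: h=3, slots 3,4 occupied -> index 5.
Insert 97: h=3, slots 3,4,5 occupied -> index 6.
Insert 627: h=6, slot 6 occupied -> index 0.
Table: [627, ∅, ∅, 447, 559, 993, 97]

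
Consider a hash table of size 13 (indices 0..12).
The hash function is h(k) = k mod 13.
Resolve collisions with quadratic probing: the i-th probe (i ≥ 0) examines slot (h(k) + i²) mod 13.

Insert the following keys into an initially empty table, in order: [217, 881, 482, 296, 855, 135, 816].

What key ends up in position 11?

Insert 217: h=9, slot 9 empty → index 9.
Insert 881: h=10, slot 10 empty → index 10.
Insert 482: h=1, slot 1 empty → index 1.
Insert 296: h=10, slot 10 occupied → index 11.
Insert 855: h=10, slots 10,11,1 occupied → index 6.
Insert 135: h=5, slot 5 empty → index 5.
Insert 816: h=10, slots 10,11,1,6 occupied → index 0.
Table: [816, 482, ., ., ., 135, 855, ., ., 217, 881, 296, .]

296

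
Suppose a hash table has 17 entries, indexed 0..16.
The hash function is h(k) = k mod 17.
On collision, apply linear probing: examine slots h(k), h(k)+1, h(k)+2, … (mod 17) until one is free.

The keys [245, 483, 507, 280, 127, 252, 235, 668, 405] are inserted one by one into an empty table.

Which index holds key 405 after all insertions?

245: h=7 => slot 7
483: h=7, probe 7,8 => slot 8
507: h=14 => slot 14
280: h=8, probe 8,9 => slot 9
127: h=8, probe 8,9,10 => slot 10
252: h=14, probe 14,15 => slot 15
235: h=14, probe 14,15,16 => slot 16
668: h=5 => slot 5
405: h=14, probe 14,15,16,0 => slot 0
Table: [405, —, —, —, —, 668, —, 245, 483, 280, 127, —, —, —, 507, 252, 235]

0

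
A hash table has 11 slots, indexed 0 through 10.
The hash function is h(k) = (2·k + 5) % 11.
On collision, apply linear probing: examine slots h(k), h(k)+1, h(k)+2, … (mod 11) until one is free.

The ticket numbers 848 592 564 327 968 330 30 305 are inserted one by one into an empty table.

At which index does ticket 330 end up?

848: h=7 → slot 7
592: h=1 → slot 1
564: h=0 → slot 0
327: h=10 → slot 10
968: h=5 → slot 5
330: h=5, probe 5,6 → slot 6
30: h=10, probe 10,0,1,2 → slot 2
305: h=10, probe 10,0,1,2,3 → slot 3
Table: [564, 592, 30, 305, ., 968, 330, 848, ., ., 327]

6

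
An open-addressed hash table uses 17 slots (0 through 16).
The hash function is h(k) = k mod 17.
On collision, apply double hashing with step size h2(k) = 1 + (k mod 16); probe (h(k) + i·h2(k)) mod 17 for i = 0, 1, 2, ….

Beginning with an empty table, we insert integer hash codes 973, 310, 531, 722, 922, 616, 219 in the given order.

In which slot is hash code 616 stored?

973: h=4 → slot 4
310: h=4, h2=7, probe 4,11 → slot 11
531: h=4, h2=4, probe 4,8 → slot 8
722: h=8, h2=3, probe 8,11,14 → slot 14
922: h=4, h2=11, probe 4,15 → slot 15
616: h=4, h2=9, probe 4,13 → slot 13
219: h=15, h2=12, probe 15,10 → slot 10
Table: [., ., ., ., 973, ., ., ., 531, ., 219, 310, ., 616, 722, 922, .]

13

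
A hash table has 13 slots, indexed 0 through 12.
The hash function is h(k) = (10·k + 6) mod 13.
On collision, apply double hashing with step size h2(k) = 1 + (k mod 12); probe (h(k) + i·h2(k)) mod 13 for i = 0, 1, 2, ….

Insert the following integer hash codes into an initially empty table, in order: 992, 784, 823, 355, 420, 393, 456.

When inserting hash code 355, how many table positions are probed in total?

992 hashes to 7; slot 7 is free => place at 7.
784 hashes to 7, h2=5; 7 taken => place at 12.
823 hashes to 7, h2=8; 7 taken => place at 2.
355 hashes to 7, h2=8; 7,2 taken => place at 10.
420 hashes to 7, h2=1; 7 taken => place at 8.
393 hashes to 10, h2=10; 10,7 taken => place at 4.
456 hashes to 3; slot 3 is free => place at 3.
Table: [-, -, 823, 456, 393, -, -, 992, 420, -, 355, -, 784]

3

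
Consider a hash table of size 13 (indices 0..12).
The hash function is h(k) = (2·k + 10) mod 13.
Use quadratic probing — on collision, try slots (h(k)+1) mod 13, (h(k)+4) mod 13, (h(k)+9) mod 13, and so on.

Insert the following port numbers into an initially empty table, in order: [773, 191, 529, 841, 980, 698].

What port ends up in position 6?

841

773: h=9 => slot 9
191: h=2 => slot 2
529: h=2, probe 2,3 => slot 3
841: h=2, probe 2,3,6 => slot 6
980: h=7 => slot 7
698: h=2, probe 2,3,6,11 => slot 11
Table: [_, _, 191, 529, _, _, 841, 980, _, 773, _, 698, _]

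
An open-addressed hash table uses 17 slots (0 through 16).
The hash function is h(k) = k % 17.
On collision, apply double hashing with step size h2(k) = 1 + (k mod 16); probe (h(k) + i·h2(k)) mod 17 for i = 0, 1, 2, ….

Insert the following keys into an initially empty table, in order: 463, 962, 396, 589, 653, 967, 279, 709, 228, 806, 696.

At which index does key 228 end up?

0

463: h=4 -> slot 4
962: h=10 -> slot 10
396: h=5 -> slot 5
589: h=11 -> slot 11
653: h=7 -> slot 7
967: h=15 -> slot 15
279: h=7, h2=8, probe 7,15,6 -> slot 6
709: h=12 -> slot 12
228: h=7, h2=5, probe 7,12,0 -> slot 0
806: h=7, h2=7, probe 7,14 -> slot 14
696: h=16 -> slot 16
Table: [228, -, -, -, 463, 396, 279, 653, -, -, 962, 589, 709, -, 806, 967, 696]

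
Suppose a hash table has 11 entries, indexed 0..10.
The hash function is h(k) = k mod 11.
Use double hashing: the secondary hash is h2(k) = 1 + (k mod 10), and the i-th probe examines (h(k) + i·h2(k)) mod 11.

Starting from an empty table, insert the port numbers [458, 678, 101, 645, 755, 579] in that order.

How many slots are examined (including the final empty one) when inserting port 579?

2

458 hashes to 7; slot 7 is free => place at 7.
678 hashes to 7, h2=9; 7 taken => place at 5.
101 hashes to 2; slot 2 is free => place at 2.
645 hashes to 7, h2=6; 7,2 taken => place at 8.
755 hashes to 7, h2=6; 7,2,8 taken => place at 3.
579 hashes to 7, h2=10; 7 taken => place at 6.
Table: [∅, ∅, 101, 755, ∅, 678, 579, 458, 645, ∅, ∅]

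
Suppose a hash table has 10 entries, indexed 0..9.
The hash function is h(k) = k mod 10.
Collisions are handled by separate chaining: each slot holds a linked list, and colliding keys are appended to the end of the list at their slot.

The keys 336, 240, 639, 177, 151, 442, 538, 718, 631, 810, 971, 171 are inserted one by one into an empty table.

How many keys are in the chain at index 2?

Insert 336: h=6, bucket 6 empty → new chain.
Insert 240: h=0, bucket 0 empty → new chain.
Insert 639: h=9, bucket 9 empty → new chain.
Insert 177: h=7, bucket 7 empty → new chain.
Insert 151: h=1, bucket 1 empty → new chain.
Insert 442: h=2, bucket 2 empty → new chain.
Insert 538: h=8, bucket 8 empty → new chain.
Insert 718: h=8, bucket 8 nonempty → append to chain.
Insert 631: h=1, bucket 1 nonempty → append to chain.
Insert 810: h=0, bucket 0 nonempty → append to chain.
Insert 971: h=1, bucket 1 nonempty → append to chain.
Insert 171: h=1, bucket 1 nonempty → append to chain.
Final buckets:
0: 240 -> 810
1: 151 -> 631 -> 971 -> 171
2: 442
3: ∅
4: ∅
5: ∅
6: 336
7: 177
8: 538 -> 718
9: 639

1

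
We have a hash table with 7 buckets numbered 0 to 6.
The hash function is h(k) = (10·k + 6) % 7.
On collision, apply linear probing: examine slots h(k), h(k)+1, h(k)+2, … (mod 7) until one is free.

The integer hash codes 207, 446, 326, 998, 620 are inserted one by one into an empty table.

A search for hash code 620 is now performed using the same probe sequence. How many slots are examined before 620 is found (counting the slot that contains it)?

Insert 207: h=4, slot 4 empty → index 4.
Insert 446: h=0, slot 0 empty → index 0.
Insert 326: h=4, slot 4 occupied → index 5.
Insert 998: h=4, slots 4,5 occupied → index 6.
Insert 620: h=4, slots 4,5,6,0 occupied → index 1.
Table: [446, 620, -, -, 207, 326, 998]
Lookup 620: h=4, probe 4,5,6,0,1 → found at 1.

5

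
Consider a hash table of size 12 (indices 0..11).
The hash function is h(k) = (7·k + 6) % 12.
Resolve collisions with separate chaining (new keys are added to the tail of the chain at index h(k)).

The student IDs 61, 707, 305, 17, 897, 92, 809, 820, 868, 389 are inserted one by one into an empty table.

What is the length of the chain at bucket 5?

4

61 -> bucket 1
707 -> bucket 11
305 -> bucket 5
17 -> bucket 5 (collision)
897 -> bucket 9
92 -> bucket 2
809 -> bucket 5 (collision)
820 -> bucket 10
868 -> bucket 10 (collision)
389 -> bucket 5 (collision)
Final buckets:
0: -
1: 61
2: 92
3: -
4: -
5: 305 -> 17 -> 809 -> 389
6: -
7: -
8: -
9: 897
10: 820 -> 868
11: 707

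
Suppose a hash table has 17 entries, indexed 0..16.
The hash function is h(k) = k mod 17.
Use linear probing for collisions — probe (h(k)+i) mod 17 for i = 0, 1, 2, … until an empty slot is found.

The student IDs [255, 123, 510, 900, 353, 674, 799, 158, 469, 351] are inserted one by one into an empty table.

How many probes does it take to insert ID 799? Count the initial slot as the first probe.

255 hashes to 0; slot 0 is free → place at 0.
123 hashes to 4; slot 4 is free → place at 4.
510 hashes to 0; 0 taken → place at 1.
900 hashes to 16; slot 16 is free → place at 16.
353 hashes to 13; slot 13 is free → place at 13.
674 hashes to 11; slot 11 is free → place at 11.
799 hashes to 0; 0,1 taken → place at 2.
158 hashes to 5; slot 5 is free → place at 5.
469 hashes to 10; slot 10 is free → place at 10.
351 hashes to 11; 11 taken → place at 12.
Table: [255, 510, 799, ∅, 123, 158, ∅, ∅, ∅, ∅, 469, 674, 351, 353, ∅, ∅, 900]

3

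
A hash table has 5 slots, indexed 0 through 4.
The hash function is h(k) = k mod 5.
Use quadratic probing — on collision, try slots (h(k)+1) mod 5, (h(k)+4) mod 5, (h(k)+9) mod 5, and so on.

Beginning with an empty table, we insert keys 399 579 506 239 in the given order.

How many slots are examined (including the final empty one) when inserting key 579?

399 hashes to 4; slot 4 is free -> place at 4.
579 hashes to 4; 4 taken -> place at 0.
506 hashes to 1; slot 1 is free -> place at 1.
239 hashes to 4; 4,0 taken -> place at 3.
Table: [579, 506, _, 239, 399]

2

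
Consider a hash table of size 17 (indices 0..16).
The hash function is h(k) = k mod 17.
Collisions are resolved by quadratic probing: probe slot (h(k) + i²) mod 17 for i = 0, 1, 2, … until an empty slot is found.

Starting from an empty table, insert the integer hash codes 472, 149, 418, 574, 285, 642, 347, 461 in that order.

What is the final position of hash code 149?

14

472: h=13 → slot 13
149: h=13, probe 13,14 → slot 14
418: h=10 → slot 10
574: h=13, probe 13,14,0 → slot 0
285: h=13, probe 13,14,0,5 → slot 5
642: h=13, probe 13,14,0,5,12 → slot 12
347: h=7 → slot 7
461: h=2 → slot 2
Table: [574, —, 461, —, —, 285, —, 347, —, —, 418, —, 642, 472, 149, —, —]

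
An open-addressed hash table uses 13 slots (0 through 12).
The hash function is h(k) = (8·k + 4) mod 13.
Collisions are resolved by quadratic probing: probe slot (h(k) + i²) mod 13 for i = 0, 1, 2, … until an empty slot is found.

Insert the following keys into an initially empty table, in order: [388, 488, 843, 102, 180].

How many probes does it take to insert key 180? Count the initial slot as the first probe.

Insert 388: h=1, slot 1 empty → index 1.
Insert 488: h=8, slot 8 empty → index 8.
Insert 843: h=1, slot 1 occupied → index 2.
Insert 102: h=1, slots 1,2 occupied → index 5.
Insert 180: h=1, slots 1,2,5 occupied → index 10.
Table: [-, 388, 843, -, -, 102, -, -, 488, -, 180, -, -]

4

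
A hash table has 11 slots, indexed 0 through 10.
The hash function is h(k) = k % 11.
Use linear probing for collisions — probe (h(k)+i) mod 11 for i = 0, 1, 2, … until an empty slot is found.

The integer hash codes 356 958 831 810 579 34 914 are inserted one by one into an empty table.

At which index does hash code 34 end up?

2

356 hashes to 4; slot 4 is free => place at 4.
958 hashes to 1; slot 1 is free => place at 1.
831 hashes to 6; slot 6 is free => place at 6.
810 hashes to 7; slot 7 is free => place at 7.
579 hashes to 7; 7 taken => place at 8.
34 hashes to 1; 1 taken => place at 2.
914 hashes to 1; 1,2 taken => place at 3.
Table: [∅, 958, 34, 914, 356, ∅, 831, 810, 579, ∅, ∅]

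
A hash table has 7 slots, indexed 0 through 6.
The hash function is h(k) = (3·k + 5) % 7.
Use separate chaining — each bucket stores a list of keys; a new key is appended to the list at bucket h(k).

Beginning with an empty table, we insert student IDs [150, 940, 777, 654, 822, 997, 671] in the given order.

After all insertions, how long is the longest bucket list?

4

150 -> bucket 0
940 -> bucket 4
777 -> bucket 5
654 -> bucket 0 (collision)
822 -> bucket 0 (collision)
997 -> bucket 0 (collision)
671 -> bucket 2
Final buckets:
0: 150 -> 654 -> 822 -> 997
1: -
2: 671
3: -
4: 940
5: 777
6: -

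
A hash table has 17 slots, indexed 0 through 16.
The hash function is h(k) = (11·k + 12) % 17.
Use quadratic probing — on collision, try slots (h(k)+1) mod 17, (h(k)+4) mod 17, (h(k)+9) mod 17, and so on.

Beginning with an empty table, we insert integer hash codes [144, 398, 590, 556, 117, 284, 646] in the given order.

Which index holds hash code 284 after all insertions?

Insert 144: h=15, slot 15 empty → index 15.
Insert 398: h=4, slot 4 empty → index 4.
Insert 590: h=8, slot 8 empty → index 8.
Insert 556: h=8, slot 8 occupied → index 9.
Insert 117: h=7, slot 7 empty → index 7.
Insert 284: h=8, slots 8,9 occupied → index 12.
Insert 646: h=12, slot 12 occupied → index 13.
Table: [∅, ∅, ∅, ∅, 398, ∅, ∅, 117, 590, 556, ∅, ∅, 284, 646, ∅, 144, ∅]

12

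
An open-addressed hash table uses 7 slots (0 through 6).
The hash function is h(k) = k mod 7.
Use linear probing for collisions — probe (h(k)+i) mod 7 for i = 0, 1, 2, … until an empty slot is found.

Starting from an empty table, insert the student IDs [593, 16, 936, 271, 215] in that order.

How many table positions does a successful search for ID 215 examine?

593 hashes to 5; slot 5 is free → place at 5.
16 hashes to 2; slot 2 is free → place at 2.
936 hashes to 5; 5 taken → place at 6.
271 hashes to 5; 5,6 taken → place at 0.
215 hashes to 5; 5,6,0 taken → place at 1.
Table: [271, 215, 16, -, -, 593, 936]
Lookup 215: h=5, probe 5,6,0,1 → found at 1.

4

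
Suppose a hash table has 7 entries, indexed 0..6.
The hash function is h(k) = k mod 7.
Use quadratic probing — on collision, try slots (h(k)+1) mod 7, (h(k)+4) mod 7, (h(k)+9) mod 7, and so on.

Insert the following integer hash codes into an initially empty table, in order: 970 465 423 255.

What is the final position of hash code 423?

970: h=4 -> slot 4
465: h=3 -> slot 3
423: h=3, probe 3,4,0 -> slot 0
255: h=3, probe 3,4,0,5 -> slot 5
Table: [423, ., ., 465, 970, 255, .]

0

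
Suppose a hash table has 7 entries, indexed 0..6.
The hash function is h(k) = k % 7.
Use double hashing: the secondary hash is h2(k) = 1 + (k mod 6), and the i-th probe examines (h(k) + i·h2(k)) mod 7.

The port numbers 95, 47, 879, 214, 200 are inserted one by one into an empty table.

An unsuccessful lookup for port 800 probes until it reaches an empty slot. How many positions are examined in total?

6

95 hashes to 4; slot 4 is free => place at 4.
47 hashes to 5; slot 5 is free => place at 5.
879 hashes to 4, h2=4; 4 taken => place at 1.
214 hashes to 4, h2=5; 4 taken => place at 2.
200 hashes to 4, h2=3; 4 taken => place at 0.
Table: [200, 879, 214, _, 95, 47, _]
Lookup 800: h=2, h2=3, probe 2,5,1,4,0,3 → slot 3 empty, not found.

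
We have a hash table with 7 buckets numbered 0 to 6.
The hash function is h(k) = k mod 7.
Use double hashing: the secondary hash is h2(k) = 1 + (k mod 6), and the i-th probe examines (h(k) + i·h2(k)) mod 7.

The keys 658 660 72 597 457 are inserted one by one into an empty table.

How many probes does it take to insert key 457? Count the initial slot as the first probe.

658: h=0 => slot 0
660: h=2 => slot 2
72: h=2, h2=1, probe 2,3 => slot 3
597: h=2, h2=4, probe 2,6 => slot 6
457: h=2, h2=2, probe 2,4 => slot 4
Table: [658, —, 660, 72, 457, —, 597]

2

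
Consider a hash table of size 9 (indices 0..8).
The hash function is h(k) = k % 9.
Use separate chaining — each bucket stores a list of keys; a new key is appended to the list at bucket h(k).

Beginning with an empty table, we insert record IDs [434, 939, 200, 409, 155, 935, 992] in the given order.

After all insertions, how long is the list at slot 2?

Insert 434: h=2, bucket 2 empty -> new chain.
Insert 939: h=3, bucket 3 empty -> new chain.
Insert 200: h=2, bucket 2 nonempty -> append to chain.
Insert 409: h=4, bucket 4 empty -> new chain.
Insert 155: h=2, bucket 2 nonempty -> append to chain.
Insert 935: h=8, bucket 8 empty -> new chain.
Insert 992: h=2, bucket 2 nonempty -> append to chain.
Final buckets:
0: _
1: _
2: 434 -> 200 -> 155 -> 992
3: 939
4: 409
5: _
6: _
7: _
8: 935

4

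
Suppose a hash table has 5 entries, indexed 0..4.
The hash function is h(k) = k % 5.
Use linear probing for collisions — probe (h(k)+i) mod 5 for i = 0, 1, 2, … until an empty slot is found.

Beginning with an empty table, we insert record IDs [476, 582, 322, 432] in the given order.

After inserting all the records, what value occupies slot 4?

Insert 476: h=1, slot 1 empty -> index 1.
Insert 582: h=2, slot 2 empty -> index 2.
Insert 322: h=2, slot 2 occupied -> index 3.
Insert 432: h=2, slots 2,3 occupied -> index 4.
Table: [—, 476, 582, 322, 432]

432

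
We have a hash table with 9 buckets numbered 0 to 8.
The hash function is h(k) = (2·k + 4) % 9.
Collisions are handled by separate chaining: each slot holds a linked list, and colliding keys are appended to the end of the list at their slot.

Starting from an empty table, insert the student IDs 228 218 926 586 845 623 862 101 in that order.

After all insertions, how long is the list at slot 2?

2

228 -> bucket 1
218 -> bucket 8
926 -> bucket 2
586 -> bucket 6
845 -> bucket 2 (collision)
623 -> bucket 8 (collision)
862 -> bucket 0
101 -> bucket 8 (collision)
Final buckets:
0: 862
1: 228
2: 926 -> 845
3: —
4: —
5: —
6: 586
7: —
8: 218 -> 623 -> 101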